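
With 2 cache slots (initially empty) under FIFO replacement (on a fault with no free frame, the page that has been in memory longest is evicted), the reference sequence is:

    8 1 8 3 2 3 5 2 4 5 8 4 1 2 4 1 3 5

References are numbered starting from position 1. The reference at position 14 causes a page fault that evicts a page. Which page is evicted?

pos 1: 8 → fault, frames (8)
pos 2: 1 → fault, frames (8 1)
pos 3: 8 → hit
pos 4: 3 → fault, evict 8, frames (1 3)
pos 5: 2 → fault, evict 1, frames (3 2)
pos 6: 3 → hit
pos 7: 5 → fault, evict 3, frames (2 5)
pos 8: 2 → hit
pos 9: 4 → fault, evict 2, frames (5 4)
pos 10: 5 → hit
pos 11: 8 → fault, evict 5, frames (4 8)
pos 12: 4 → hit
pos 13: 1 → fault, evict 4, frames (8 1)
pos 14: 2 → fault, evict 8, frames (1 2)
At position 14, page 8 is evicted.

8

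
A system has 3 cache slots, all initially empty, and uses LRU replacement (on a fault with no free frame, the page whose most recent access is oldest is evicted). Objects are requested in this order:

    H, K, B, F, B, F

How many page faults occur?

4

H -> fault, frames {H}
K -> fault, frames {H,K}
B -> fault, frames {H,K,B}
F -> fault, evict H, frames {K,B,F}
B -> hit
F -> hit
Page faults: 4.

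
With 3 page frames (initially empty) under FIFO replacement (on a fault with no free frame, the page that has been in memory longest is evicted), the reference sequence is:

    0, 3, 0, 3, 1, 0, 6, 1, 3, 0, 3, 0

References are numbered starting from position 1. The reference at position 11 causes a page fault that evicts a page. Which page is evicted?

1

pos 1: 0 -> fault, frames {0}
pos 2: 3 -> fault, frames {0,3}
pos 3: 0 -> hit
pos 4: 3 -> hit
pos 5: 1 -> fault, frames {0,3,1}
pos 6: 0 -> hit
pos 7: 6 -> fault, evict 0, frames {3,1,6}
pos 8: 1 -> hit
pos 9: 3 -> hit
pos 10: 0 -> fault, evict 3, frames {1,6,0}
pos 11: 3 -> fault, evict 1, frames {6,0,3}
At position 11, page 1 is evicted.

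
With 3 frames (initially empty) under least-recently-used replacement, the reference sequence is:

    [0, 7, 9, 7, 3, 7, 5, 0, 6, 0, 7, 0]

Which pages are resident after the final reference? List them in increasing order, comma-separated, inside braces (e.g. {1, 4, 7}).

{0, 6, 7}

0: fault, frames {0}
7: fault, frames {0,7}
9: fault, frames {0,7,9}
7: hit
3: fault, evict 0, frames {9,7,3}
7: hit
5: fault, evict 9, frames {3,7,5}
0: fault, evict 3, frames {7,5,0}
6: fault, evict 7, frames {5,0,6}
0: hit
7: fault, evict 5, frames {6,0,7}
0: hit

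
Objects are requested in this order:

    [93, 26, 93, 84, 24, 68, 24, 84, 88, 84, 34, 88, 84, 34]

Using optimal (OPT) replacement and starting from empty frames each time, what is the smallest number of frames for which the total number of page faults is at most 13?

2

f=1: 14 faults
f=2: 9 faults
f=3: 7 faults
f=4: 7 faults
f=5: 7 faults
f=6: 7 faults
f=7: 7 faults
Smallest f with faults ≤ 13 is 2.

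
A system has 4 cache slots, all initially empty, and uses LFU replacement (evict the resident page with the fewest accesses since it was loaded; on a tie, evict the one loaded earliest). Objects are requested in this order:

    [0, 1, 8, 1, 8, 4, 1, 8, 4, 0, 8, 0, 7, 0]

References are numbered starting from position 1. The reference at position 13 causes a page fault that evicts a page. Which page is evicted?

pos 1: 0 -> fault, frames (0)
pos 2: 1 -> fault, frames (0 1)
pos 3: 8 -> fault, frames (0 1 8)
pos 4: 1 -> hit
pos 5: 8 -> hit
pos 6: 4 -> fault, frames (0 1 8 4)
pos 7: 1 -> hit
pos 8: 8 -> hit
pos 9: 4 -> hit
pos 10: 0 -> hit
pos 11: 8 -> hit
pos 12: 0 -> hit
pos 13: 7 -> fault, evict 4, frames (0 1 8 7)
At position 13, page 4 is evicted.

4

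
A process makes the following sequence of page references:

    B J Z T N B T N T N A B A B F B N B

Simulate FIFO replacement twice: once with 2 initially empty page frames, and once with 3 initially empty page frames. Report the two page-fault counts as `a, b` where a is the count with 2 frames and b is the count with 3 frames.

13, 10

2 frames: F F F F F F F F . . F F . . F . F F → 13 faults.
3 frames: F F F F F F . . . . F . . . F . F F → 10 faults.
10 < 13: adding a frame reduced faults, as is typical.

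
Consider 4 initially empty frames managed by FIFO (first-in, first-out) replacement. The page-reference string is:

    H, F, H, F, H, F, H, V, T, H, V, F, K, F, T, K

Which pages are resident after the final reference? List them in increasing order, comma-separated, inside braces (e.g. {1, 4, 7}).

{F, K, T, V}

H: fault, frames {H}
F: fault, frames {H,F}
H: hit
F: hit
H: hit
F: hit
H: hit
V: fault, frames {H,F,V}
T: fault, frames {H,F,V,T}
H: hit
V: hit
F: hit
K: fault, evict H, frames {F,V,T,K}
F: hit
T: hit
K: hit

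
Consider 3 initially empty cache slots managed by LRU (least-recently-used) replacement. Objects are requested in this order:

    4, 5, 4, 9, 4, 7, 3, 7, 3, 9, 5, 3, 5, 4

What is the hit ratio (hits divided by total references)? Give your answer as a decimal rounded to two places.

4 -> fault, frames (4)
5 -> fault, frames (4 5)
4 -> hit
9 -> fault, frames (5 4 9)
4 -> hit
7 -> fault, evict 5, frames (9 4 7)
3 -> fault, evict 9, frames (4 7 3)
7 -> hit
3 -> hit
9 -> fault, evict 4, frames (7 3 9)
5 -> fault, evict 7, frames (3 9 5)
3 -> hit
5 -> hit
4 -> fault, evict 9, frames (3 5 4)
Hits: 6 of 14 references → 6/14 = 0.4286.

0.43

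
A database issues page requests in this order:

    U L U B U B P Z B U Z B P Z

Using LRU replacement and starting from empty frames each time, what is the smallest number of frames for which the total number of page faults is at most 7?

f=1: 14 faults
f=2: 11 faults
f=3: 7 faults
f=4: 5 faults
f=5: 5 faults
Smallest f with faults ≤ 7 is 3.

3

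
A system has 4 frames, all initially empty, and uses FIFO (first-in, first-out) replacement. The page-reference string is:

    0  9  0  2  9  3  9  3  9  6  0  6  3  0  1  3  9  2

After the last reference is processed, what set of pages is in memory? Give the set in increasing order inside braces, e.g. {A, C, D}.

0 -> miss, frames (0)
9 -> miss, frames (0 9)
0 -> hit
2 -> miss, frames (0 9 2)
9 -> hit
3 -> miss, frames (0 9 2 3)
9 -> hit
3 -> hit
9 -> hit
6 -> miss, evict 0, frames (9 2 3 6)
0 -> miss, evict 9, frames (2 3 6 0)
6 -> hit
3 -> hit
0 -> hit
1 -> miss, evict 2, frames (3 6 0 1)
3 -> hit
9 -> miss, evict 3, frames (6 0 1 9)
2 -> miss, evict 6, frames (0 1 9 2)

{0, 1, 2, 9}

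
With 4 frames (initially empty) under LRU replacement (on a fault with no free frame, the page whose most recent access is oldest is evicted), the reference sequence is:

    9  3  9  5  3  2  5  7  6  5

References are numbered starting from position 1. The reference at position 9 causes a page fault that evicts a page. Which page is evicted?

pos 1: 9 -> miss, frames (9)
pos 2: 3 -> miss, frames (9 3)
pos 3: 9 -> hit
pos 4: 5 -> miss, frames (3 9 5)
pos 5: 3 -> hit
pos 6: 2 -> miss, frames (9 5 3 2)
pos 7: 5 -> hit
pos 8: 7 -> miss, evict 9, frames (3 2 5 7)
pos 9: 6 -> miss, evict 3, frames (2 5 7 6)
At position 9, page 3 is evicted.

3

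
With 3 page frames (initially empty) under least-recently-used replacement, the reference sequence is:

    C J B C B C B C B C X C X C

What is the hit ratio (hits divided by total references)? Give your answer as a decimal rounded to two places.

C -> fault, frames {C}
J -> fault, frames {C,J}
B -> fault, frames {C,J,B}
C -> hit
B -> hit
C -> hit
B -> hit
C -> hit
B -> hit
C -> hit
X -> fault, evict J, frames {B,C,X}
C -> hit
X -> hit
C -> hit
Hits: 10 of 14 references → 10/14 = 0.7143.

0.71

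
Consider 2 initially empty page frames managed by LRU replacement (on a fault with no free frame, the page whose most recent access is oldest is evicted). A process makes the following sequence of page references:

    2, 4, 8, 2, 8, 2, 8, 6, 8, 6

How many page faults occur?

5

2 → fault, frames (2)
4 → fault, frames (2 4)
8 → fault, evict 2, frames (4 8)
2 → fault, evict 4, frames (8 2)
8 → hit
2 → hit
8 → hit
6 → fault, evict 2, frames (8 6)
8 → hit
6 → hit
Page faults: 5.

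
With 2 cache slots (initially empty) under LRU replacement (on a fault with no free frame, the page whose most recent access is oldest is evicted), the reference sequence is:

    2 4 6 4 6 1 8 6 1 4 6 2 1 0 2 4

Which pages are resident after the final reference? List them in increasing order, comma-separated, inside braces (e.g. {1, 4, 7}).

{2, 4}

2 -> fault, frames [2]
4 -> fault, frames [2, 4]
6 -> fault, evict 2, frames [4, 6]
4 -> hit
6 -> hit
1 -> fault, evict 4, frames [6, 1]
8 -> fault, evict 6, frames [1, 8]
6 -> fault, evict 1, frames [8, 6]
1 -> fault, evict 8, frames [6, 1]
4 -> fault, evict 6, frames [1, 4]
6 -> fault, evict 1, frames [4, 6]
2 -> fault, evict 4, frames [6, 2]
1 -> fault, evict 6, frames [2, 1]
0 -> fault, evict 2, frames [1, 0]
2 -> fault, evict 1, frames [0, 2]
4 -> fault, evict 0, frames [2, 4]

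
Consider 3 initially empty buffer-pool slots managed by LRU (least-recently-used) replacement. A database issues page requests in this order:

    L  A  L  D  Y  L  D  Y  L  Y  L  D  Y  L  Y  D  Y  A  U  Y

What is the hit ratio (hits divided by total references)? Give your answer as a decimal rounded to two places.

L → fault, frames [L]
A → fault, frames [L, A]
L → hit
D → fault, frames [A, L, D]
Y → fault, evict A, frames [L, D, Y]
L → hit
D → hit
Y → hit
L → hit
Y → hit
L → hit
D → hit
Y → hit
L → hit
Y → hit
D → hit
Y → hit
A → fault, evict L, frames [D, Y, A]
U → fault, evict D, frames [Y, A, U]
Y → hit
Hits: 14 of 20 references → 14/20 = 0.7000.

0.70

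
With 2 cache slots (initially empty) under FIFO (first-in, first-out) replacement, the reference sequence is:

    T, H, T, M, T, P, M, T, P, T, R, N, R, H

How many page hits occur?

T: fault, frames [T]
H: fault, frames [T, H]
T: hit
M: fault, evict T, frames [H, M]
T: fault, evict H, frames [M, T]
P: fault, evict M, frames [T, P]
M: fault, evict T, frames [P, M]
T: fault, evict P, frames [M, T]
P: fault, evict M, frames [T, P]
T: hit
R: fault, evict T, frames [P, R]
N: fault, evict P, frames [R, N]
R: hit
H: fault, evict R, frames [N, H]
Hits: 3.

3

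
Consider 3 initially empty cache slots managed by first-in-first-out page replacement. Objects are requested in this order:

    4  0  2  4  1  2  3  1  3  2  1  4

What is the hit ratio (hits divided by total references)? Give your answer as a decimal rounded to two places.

4 → miss, frames [4]
0 → miss, frames [4, 0]
2 → miss, frames [4, 0, 2]
4 → hit
1 → miss, evict 4, frames [0, 2, 1]
2 → hit
3 → miss, evict 0, frames [2, 1, 3]
1 → hit
3 → hit
2 → hit
1 → hit
4 → miss, evict 2, frames [1, 3, 4]
Hits: 6 of 12 references → 6/12 = 0.5000.

0.50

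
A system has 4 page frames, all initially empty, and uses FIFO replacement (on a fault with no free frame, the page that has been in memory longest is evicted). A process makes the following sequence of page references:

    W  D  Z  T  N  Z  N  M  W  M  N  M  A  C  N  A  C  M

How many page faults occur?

W -> fault, frames {W}
D -> fault, frames {W,D}
Z -> fault, frames {W,D,Z}
T -> fault, frames {W,D,Z,T}
N -> fault, evict W, frames {D,Z,T,N}
Z -> hit
N -> hit
M -> fault, evict D, frames {Z,T,N,M}
W -> fault, evict Z, frames {T,N,M,W}
M -> hit
N -> hit
M -> hit
A -> fault, evict T, frames {N,M,W,A}
C -> fault, evict N, frames {M,W,A,C}
N -> fault, evict M, frames {W,A,C,N}
A -> hit
C -> hit
M -> fault, evict W, frames {A,C,N,M}
Page faults: 11.

11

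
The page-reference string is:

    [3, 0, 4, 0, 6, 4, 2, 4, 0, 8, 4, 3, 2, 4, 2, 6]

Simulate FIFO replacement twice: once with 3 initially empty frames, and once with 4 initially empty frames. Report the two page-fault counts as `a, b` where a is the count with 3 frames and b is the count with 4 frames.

3 frames: F F F . F . F . F F F F F . . F → 11 faults.
4 frames: F F F . F . F . . F . F . F . F → 9 faults.
9 < 11: adding a frame reduced faults, as is typical.

11, 9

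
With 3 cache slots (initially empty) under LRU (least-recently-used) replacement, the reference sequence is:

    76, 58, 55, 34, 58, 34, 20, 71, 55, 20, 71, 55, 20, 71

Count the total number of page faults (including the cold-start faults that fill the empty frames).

76 → miss, frames [76]
58 → miss, frames [76, 58]
55 → miss, frames [76, 58, 55]
34 → miss, evict 76, frames [58, 55, 34]
58 → hit
34 → hit
20 → miss, evict 55, frames [58, 34, 20]
71 → miss, evict 58, frames [34, 20, 71]
55 → miss, evict 34, frames [20, 71, 55]
20 → hit
71 → hit
55 → hit
20 → hit
71 → hit
Page faults: 7.

7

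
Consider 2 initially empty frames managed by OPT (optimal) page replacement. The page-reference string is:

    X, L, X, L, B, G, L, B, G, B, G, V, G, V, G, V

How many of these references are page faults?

6

X → miss, frames {X}
L → miss, frames {X,L}
X → hit
L → hit
B → miss, evict X, frames {L,B}
G → miss, evict B, frames {L,G}
L → hit
B → miss, evict L, frames {G,B}
G → hit
B → hit
G → hit
V → miss, evict B, frames {G,V}
G → hit
V → hit
G → hit
V → hit
Page faults: 6.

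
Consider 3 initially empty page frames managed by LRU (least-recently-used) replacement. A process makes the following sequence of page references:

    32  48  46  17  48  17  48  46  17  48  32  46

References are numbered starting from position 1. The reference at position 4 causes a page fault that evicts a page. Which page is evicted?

pos 1: 32 -> miss, frames {32}
pos 2: 48 -> miss, frames {32,48}
pos 3: 46 -> miss, frames {32,48,46}
pos 4: 17 -> miss, evict 32, frames {48,46,17}
At position 4, page 32 is evicted.

32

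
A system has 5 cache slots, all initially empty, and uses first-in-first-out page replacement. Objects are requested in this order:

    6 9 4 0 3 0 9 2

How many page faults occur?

6

6 -> fault, frames {6}
9 -> fault, frames {6,9}
4 -> fault, frames {6,9,4}
0 -> fault, frames {6,9,4,0}
3 -> fault, frames {6,9,4,0,3}
0 -> hit
9 -> hit
2 -> fault, evict 6, frames {9,4,0,3,2}
Page faults: 6.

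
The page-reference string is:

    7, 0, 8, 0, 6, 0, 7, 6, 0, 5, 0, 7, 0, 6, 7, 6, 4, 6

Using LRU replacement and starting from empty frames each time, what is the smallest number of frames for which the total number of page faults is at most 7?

f=1: 18 faults
f=2: 12 faults
f=3: 9 faults
f=4: 6 faults
f=5: 6 faults
f=6: 6 faults
Smallest f with faults ≤ 7 is 4.

4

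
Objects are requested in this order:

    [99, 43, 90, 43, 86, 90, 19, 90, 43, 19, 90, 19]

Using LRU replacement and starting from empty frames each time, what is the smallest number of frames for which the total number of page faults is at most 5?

f=1: 12 faults
f=2: 9 faults
f=3: 6 faults
f=4: 5 faults
f=5: 5 faults
Smallest f with faults ≤ 5 is 4.

4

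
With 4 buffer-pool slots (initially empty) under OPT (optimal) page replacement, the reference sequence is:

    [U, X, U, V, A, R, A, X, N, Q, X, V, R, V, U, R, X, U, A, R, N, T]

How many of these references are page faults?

U: fault, frames [U]
X: fault, frames [U, X]
U: hit
V: fault, frames [U, X, V]
A: fault, frames [U, X, V, A]
R: fault, evict U, frames [X, V, A, R]
A: hit
X: hit
N: fault, evict A, frames [X, V, R, N]
Q: fault, evict N, frames [X, V, R, Q]
X: hit
V: hit
R: hit
V: hit
U: fault, evict Q, frames [X, V, R, U]
R: hit
X: hit
U: hit
A: fault, evict U, frames [X, V, R, A]
R: hit
N: fault, evict A, frames [X, V, R, N]
T: fault, evict N, frames [X, V, R, T]
Page faults: 11.

11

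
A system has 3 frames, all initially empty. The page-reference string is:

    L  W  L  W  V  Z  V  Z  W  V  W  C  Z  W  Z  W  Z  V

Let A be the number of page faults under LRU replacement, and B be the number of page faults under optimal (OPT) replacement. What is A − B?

Under LRU: F F . . F F . . . . . F F . . . . F → 7 faults.
Under OPT: F F . . F F . . . . . F . . . . . F → 6 faults.
A − B = 7 − 6 = 1.

1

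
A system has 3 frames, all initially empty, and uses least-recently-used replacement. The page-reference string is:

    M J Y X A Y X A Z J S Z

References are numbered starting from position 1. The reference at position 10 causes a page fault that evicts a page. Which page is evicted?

pos 1: M -> miss, frames {M}
pos 2: J -> miss, frames {M,J}
pos 3: Y -> miss, frames {M,J,Y}
pos 4: X -> miss, evict M, frames {J,Y,X}
pos 5: A -> miss, evict J, frames {Y,X,A}
pos 6: Y -> hit
pos 7: X -> hit
pos 8: A -> hit
pos 9: Z -> miss, evict Y, frames {X,A,Z}
pos 10: J -> miss, evict X, frames {A,Z,J}
At position 10, page X is evicted.

X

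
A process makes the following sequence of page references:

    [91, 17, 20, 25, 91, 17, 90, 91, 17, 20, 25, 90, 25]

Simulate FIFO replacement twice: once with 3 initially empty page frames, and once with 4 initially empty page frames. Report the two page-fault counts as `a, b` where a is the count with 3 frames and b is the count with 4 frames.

3 frames: F F F F F F F . . F F . . → 9 faults.
4 frames: F F F F . . F F F F F F . → 10 faults.
10 > 9: adding a frame increased faults — Belady's anomaly.

9, 10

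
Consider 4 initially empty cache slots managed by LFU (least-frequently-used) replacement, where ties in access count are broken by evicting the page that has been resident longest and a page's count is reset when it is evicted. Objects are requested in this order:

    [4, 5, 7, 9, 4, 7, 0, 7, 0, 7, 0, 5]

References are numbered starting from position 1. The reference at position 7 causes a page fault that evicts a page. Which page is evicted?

5

pos 1: 4 -> fault, frames (4)
pos 2: 5 -> fault, frames (4 5)
pos 3: 7 -> fault, frames (4 5 7)
pos 4: 9 -> fault, frames (4 5 7 9)
pos 5: 4 -> hit
pos 6: 7 -> hit
pos 7: 0 -> fault, evict 5, frames (4 7 9 0)
At position 7, page 5 is evicted.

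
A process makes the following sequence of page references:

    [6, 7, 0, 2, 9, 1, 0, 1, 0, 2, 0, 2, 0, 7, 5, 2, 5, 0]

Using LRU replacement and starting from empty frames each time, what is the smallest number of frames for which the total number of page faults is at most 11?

f=1: 18 faults
f=2: 12 faults
f=3: 12 faults
f=4: 8 faults
f=5: 7 faults
f=6: 7 faults
f=7: 7 faults
Smallest f with faults ≤ 11 is 4.

4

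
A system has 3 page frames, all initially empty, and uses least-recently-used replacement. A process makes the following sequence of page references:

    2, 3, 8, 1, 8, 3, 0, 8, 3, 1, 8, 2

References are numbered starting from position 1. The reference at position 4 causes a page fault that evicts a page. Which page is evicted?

2

pos 1: 2: miss, frames [2]
pos 2: 3: miss, frames [2, 3]
pos 3: 8: miss, frames [2, 3, 8]
pos 4: 1: miss, evict 2, frames [3, 8, 1]
At position 4, page 2 is evicted.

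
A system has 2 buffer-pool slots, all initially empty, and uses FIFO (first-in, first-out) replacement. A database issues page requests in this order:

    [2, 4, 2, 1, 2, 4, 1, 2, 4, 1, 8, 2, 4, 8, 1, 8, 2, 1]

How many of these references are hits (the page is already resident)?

2 -> miss, frames (2)
4 -> miss, frames (2 4)
2 -> hit
1 -> miss, evict 2, frames (4 1)
2 -> miss, evict 4, frames (1 2)
4 -> miss, evict 1, frames (2 4)
1 -> miss, evict 2, frames (4 1)
2 -> miss, evict 4, frames (1 2)
4 -> miss, evict 1, frames (2 4)
1 -> miss, evict 2, frames (4 1)
8 -> miss, evict 4, frames (1 8)
2 -> miss, evict 1, frames (8 2)
4 -> miss, evict 8, frames (2 4)
8 -> miss, evict 2, frames (4 8)
1 -> miss, evict 4, frames (8 1)
8 -> hit
2 -> miss, evict 8, frames (1 2)
1 -> hit
Hits: 3.

3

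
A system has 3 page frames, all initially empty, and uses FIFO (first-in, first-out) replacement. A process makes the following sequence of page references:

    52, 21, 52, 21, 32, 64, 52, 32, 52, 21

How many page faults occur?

6

52 → miss, frames (52)
21 → miss, frames (52 21)
52 → hit
21 → hit
32 → miss, frames (52 21 32)
64 → miss, evict 52, frames (21 32 64)
52 → miss, evict 21, frames (32 64 52)
32 → hit
52 → hit
21 → miss, evict 32, frames (64 52 21)
Page faults: 6.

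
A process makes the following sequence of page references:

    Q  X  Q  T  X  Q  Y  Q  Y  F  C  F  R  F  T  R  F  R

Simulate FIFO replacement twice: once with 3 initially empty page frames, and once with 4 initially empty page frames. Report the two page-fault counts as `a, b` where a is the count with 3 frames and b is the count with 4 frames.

10, 8

3 frames: F F . F . . F F . F F . F . F . F . → 10 faults.
4 frames: F F . F . . F . . F F . F . F . . . → 8 faults.
8 < 10: adding a frame reduced faults, as is typical.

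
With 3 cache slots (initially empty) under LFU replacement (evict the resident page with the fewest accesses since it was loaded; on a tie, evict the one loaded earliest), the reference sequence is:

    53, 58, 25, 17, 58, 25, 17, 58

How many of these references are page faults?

53 -> miss, frames {53}
58 -> miss, frames {53,58}
25 -> miss, frames {53,58,25}
17 -> miss, evict 53, frames {58,25,17}
58 -> hit
25 -> hit
17 -> hit
58 -> hit
Page faults: 4.

4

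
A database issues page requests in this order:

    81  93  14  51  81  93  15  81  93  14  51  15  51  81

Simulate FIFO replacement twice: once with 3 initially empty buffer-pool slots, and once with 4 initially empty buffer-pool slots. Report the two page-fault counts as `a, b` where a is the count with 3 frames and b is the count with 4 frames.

10, 11

3 frames: F F F F F F F . . F F . . F → 10 faults.
4 frames: F F F F . . F F F F F F . F → 11 faults.
11 > 10: adding a frame increased faults — Belady's anomaly.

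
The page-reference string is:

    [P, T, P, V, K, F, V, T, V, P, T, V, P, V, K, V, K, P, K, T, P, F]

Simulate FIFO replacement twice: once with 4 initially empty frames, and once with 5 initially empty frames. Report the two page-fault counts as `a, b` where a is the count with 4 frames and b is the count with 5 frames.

4 frames: F F . F F F . . . F F F . . F . . . . . . F → 10 faults.
5 frames: F F . F F F . . . . . . . . . . . . . . . . → 5 faults.
5 < 10: adding a frame reduced faults, as is typical.

10, 5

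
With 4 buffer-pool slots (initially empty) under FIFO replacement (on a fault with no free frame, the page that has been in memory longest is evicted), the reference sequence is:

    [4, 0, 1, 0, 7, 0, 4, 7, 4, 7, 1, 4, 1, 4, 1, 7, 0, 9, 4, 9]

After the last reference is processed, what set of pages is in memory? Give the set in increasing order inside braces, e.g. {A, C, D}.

4 → fault, frames [4]
0 → fault, frames [4, 0]
1 → fault, frames [4, 0, 1]
0 → hit
7 → fault, frames [4, 0, 1, 7]
0 → hit
4 → hit
7 → hit
4 → hit
7 → hit
1 → hit
4 → hit
1 → hit
4 → hit
1 → hit
7 → hit
0 → hit
9 → fault, evict 4, frames [0, 1, 7, 9]
4 → fault, evict 0, frames [1, 7, 9, 4]
9 → hit

{1, 4, 7, 9}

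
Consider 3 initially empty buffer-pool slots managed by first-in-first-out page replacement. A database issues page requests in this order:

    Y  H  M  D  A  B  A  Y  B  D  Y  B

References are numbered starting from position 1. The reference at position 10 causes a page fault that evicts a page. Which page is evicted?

pos 1: Y -> fault, frames {Y}
pos 2: H -> fault, frames {Y,H}
pos 3: M -> fault, frames {Y,H,M}
pos 4: D -> fault, evict Y, frames {H,M,D}
pos 5: A -> fault, evict H, frames {M,D,A}
pos 6: B -> fault, evict M, frames {D,A,B}
pos 7: A -> hit
pos 8: Y -> fault, evict D, frames {A,B,Y}
pos 9: B -> hit
pos 10: D -> fault, evict A, frames {B,Y,D}
At position 10, page A is evicted.

A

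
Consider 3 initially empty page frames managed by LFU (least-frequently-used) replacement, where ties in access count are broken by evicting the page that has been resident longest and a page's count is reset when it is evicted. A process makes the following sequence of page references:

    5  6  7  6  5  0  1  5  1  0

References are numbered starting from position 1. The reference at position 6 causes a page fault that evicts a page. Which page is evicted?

7

pos 1: 5: miss, frames [5]
pos 2: 6: miss, frames [5, 6]
pos 3: 7: miss, frames [5, 6, 7]
pos 4: 6: hit
pos 5: 5: hit
pos 6: 0: miss, evict 7, frames [5, 6, 0]
At position 6, page 7 is evicted.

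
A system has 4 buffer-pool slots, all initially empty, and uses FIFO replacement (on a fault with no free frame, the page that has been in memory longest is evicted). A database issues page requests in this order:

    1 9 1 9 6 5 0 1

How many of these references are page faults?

1 -> miss, frames [1]
9 -> miss, frames [1, 9]
1 -> hit
9 -> hit
6 -> miss, frames [1, 9, 6]
5 -> miss, frames [1, 9, 6, 5]
0 -> miss, evict 1, frames [9, 6, 5, 0]
1 -> miss, evict 9, frames [6, 5, 0, 1]
Page faults: 6.

6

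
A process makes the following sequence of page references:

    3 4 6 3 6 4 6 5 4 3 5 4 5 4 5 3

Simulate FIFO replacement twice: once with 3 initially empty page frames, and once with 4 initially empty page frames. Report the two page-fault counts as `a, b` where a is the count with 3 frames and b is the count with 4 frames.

3 frames: F F F . . . . F . F . F . . . . → 6 faults.
4 frames: F F F . . . . F . . . . . . . . → 4 faults.
4 < 6: adding a frame reduced faults, as is typical.

6, 4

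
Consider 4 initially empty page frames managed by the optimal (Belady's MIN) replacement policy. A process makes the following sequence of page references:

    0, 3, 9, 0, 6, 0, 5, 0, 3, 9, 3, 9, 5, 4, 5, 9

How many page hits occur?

0 → miss, frames (0)
3 → miss, frames (0 3)
9 → miss, frames (0 3 9)
0 → hit
6 → miss, frames (0 3 9 6)
0 → hit
5 → miss, evict 6, frames (0 3 9 5)
0 → hit
3 → hit
9 → hit
3 → hit
9 → hit
5 → hit
4 → miss, evict 3, frames (0 9 5 4)
5 → hit
9 → hit
Hits: 10.

10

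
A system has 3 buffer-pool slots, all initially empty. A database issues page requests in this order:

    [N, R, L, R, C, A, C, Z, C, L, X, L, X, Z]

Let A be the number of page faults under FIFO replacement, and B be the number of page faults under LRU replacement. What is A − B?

-1

Under FIFO: F F F . F F . F . F F . . . → 8 faults.
Under LRU: F F F . F F . F . F F . . F → 9 faults.
A − B = 8 − 9 = -1.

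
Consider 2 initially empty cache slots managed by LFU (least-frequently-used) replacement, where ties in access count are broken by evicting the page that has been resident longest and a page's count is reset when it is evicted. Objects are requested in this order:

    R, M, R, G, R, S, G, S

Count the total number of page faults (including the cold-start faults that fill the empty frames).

R: fault, frames {R}
M: fault, frames {R,M}
R: hit
G: fault, evict M, frames {R,G}
R: hit
S: fault, evict G, frames {R,S}
G: fault, evict S, frames {R,G}
S: fault, evict G, frames {R,S}
Page faults: 6.

6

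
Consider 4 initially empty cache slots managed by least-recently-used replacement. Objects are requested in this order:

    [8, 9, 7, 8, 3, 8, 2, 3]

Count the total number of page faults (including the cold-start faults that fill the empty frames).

8 -> miss, frames {8}
9 -> miss, frames {8,9}
7 -> miss, frames {8,9,7}
8 -> hit
3 -> miss, frames {9,7,8,3}
8 -> hit
2 -> miss, evict 9, frames {7,3,8,2}
3 -> hit
Page faults: 5.

5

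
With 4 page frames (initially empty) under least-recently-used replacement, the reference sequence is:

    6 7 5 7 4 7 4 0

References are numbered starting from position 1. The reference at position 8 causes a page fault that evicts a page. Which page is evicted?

pos 1: 6 -> miss, frames (6)
pos 2: 7 -> miss, frames (6 7)
pos 3: 5 -> miss, frames (6 7 5)
pos 4: 7 -> hit
pos 5: 4 -> miss, frames (6 5 7 4)
pos 6: 7 -> hit
pos 7: 4 -> hit
pos 8: 0 -> miss, evict 6, frames (5 7 4 0)
At position 8, page 6 is evicted.

6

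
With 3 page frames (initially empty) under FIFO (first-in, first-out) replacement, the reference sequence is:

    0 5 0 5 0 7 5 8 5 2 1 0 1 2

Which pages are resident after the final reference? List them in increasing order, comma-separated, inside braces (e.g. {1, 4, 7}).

{0, 1, 2}

0 → miss, frames {0}
5 → miss, frames {0,5}
0 → hit
5 → hit
0 → hit
7 → miss, frames {0,5,7}
5 → hit
8 → miss, evict 0, frames {5,7,8}
5 → hit
2 → miss, evict 5, frames {7,8,2}
1 → miss, evict 7, frames {8,2,1}
0 → miss, evict 8, frames {2,1,0}
1 → hit
2 → hit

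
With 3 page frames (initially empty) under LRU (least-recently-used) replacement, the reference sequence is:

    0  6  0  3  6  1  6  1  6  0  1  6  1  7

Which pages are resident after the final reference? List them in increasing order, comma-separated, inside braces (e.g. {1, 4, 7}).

{1, 6, 7}

0 → miss, frames [0]
6 → miss, frames [0, 6]
0 → hit
3 → miss, frames [6, 0, 3]
6 → hit
1 → miss, evict 0, frames [3, 6, 1]
6 → hit
1 → hit
6 → hit
0 → miss, evict 3, frames [1, 6, 0]
1 → hit
6 → hit
1 → hit
7 → miss, evict 0, frames [6, 1, 7]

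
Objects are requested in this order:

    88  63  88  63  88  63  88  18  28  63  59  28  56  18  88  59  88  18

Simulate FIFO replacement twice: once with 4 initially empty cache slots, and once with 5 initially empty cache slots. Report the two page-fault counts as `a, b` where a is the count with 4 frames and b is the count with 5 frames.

8, 7

4 frames: F F . . . . . F F . F . F . F . . F → 8 faults.
5 frames: F F . . . . . F F . F . F . F . . . → 7 faults.
7 < 8: adding a frame reduced faults, as is typical.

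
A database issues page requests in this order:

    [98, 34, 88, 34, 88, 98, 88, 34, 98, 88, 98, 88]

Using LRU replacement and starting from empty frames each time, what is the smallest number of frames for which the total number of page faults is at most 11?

f=1: 12 faults
f=2: 7 faults
f=3: 3 faults
Smallest f with faults ≤ 11 is 2.

2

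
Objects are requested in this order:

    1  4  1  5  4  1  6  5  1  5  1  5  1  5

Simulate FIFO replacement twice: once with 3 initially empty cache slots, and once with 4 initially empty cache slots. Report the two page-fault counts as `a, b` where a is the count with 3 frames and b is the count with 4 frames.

5, 4

3 frames: F F . F . . F . F . . . . . → 5 faults.
4 frames: F F . F . . F . . . . . . . → 4 faults.
4 < 5: adding a frame reduced faults, as is typical.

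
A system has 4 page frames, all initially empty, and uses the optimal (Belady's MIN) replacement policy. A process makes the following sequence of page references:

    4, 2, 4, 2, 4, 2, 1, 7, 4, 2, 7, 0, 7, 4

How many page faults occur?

5

4 → fault, frames {4}
2 → fault, frames {4,2}
4 → hit
2 → hit
4 → hit
2 → hit
1 → fault, frames {4,2,1}
7 → fault, frames {4,2,1,7}
4 → hit
2 → hit
7 → hit
0 → fault, evict 1, frames {4,2,7,0}
7 → hit
4 → hit
Page faults: 5.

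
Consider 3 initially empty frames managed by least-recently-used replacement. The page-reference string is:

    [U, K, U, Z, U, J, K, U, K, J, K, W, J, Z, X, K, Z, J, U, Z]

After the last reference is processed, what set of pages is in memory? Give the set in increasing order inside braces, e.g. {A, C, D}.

{J, U, Z}

U → miss, frames {U}
K → miss, frames {U,K}
U → hit
Z → miss, frames {K,U,Z}
U → hit
J → miss, evict K, frames {Z,U,J}
K → miss, evict Z, frames {U,J,K}
U → hit
K → hit
J → hit
K → hit
W → miss, evict U, frames {J,K,W}
J → hit
Z → miss, evict K, frames {W,J,Z}
X → miss, evict W, frames {J,Z,X}
K → miss, evict J, frames {Z,X,K}
Z → hit
J → miss, evict X, frames {K,Z,J}
U → miss, evict K, frames {Z,J,U}
Z → hit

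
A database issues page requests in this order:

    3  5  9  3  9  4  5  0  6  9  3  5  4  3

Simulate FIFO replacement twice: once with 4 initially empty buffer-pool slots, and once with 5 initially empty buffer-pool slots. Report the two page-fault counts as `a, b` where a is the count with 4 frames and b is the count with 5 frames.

4 frames: F F F . . F . F F . F F F . → 9 faults.
5 frames: F F F . . F . F F . F F . . → 8 faults.
8 < 9: adding a frame reduced faults, as is typical.

9, 8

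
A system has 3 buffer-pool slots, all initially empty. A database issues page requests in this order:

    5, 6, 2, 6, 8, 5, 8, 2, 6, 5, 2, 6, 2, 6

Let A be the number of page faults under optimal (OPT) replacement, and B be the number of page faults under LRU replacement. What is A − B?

Under OPT: F F F . F . . . F . . . . . → 5 faults.
Under LRU: F F F . F F . F F F . . . . → 8 faults.
A − B = 5 − 8 = -3.

-3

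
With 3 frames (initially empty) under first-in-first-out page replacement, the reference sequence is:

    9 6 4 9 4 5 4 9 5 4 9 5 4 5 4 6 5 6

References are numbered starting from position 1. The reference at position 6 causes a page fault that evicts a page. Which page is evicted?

pos 1: 9 -> fault, frames (9)
pos 2: 6 -> fault, frames (9 6)
pos 3: 4 -> fault, frames (9 6 4)
pos 4: 9 -> hit
pos 5: 4 -> hit
pos 6: 5 -> fault, evict 9, frames (6 4 5)
At position 6, page 9 is evicted.

9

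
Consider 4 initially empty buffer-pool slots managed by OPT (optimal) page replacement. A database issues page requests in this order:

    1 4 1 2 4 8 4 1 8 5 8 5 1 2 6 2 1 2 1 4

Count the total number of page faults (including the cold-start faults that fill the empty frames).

7

1 → miss, frames {1}
4 → miss, frames {1,4}
1 → hit
2 → miss, frames {1,4,2}
4 → hit
8 → miss, frames {1,4,2,8}
4 → hit
1 → hit
8 → hit
5 → miss, evict 4, frames {1,2,8,5}
8 → hit
5 → hit
1 → hit
2 → hit
6 → miss, evict 5, frames {1,2,8,6}
2 → hit
1 → hit
2 → hit
1 → hit
4 → miss, evict 6, frames {1,2,8,4}
Page faults: 7.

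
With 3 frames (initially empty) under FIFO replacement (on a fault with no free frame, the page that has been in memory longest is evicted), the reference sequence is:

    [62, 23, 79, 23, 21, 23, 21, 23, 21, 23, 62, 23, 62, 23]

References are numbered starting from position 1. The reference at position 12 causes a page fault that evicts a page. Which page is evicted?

79

pos 1: 62 -> miss, frames (62)
pos 2: 23 -> miss, frames (62 23)
pos 3: 79 -> miss, frames (62 23 79)
pos 4: 23 -> hit
pos 5: 21 -> miss, evict 62, frames (23 79 21)
pos 6: 23 -> hit
pos 7: 21 -> hit
pos 8: 23 -> hit
pos 9: 21 -> hit
pos 10: 23 -> hit
pos 11: 62 -> miss, evict 23, frames (79 21 62)
pos 12: 23 -> miss, evict 79, frames (21 62 23)
At position 12, page 79 is evicted.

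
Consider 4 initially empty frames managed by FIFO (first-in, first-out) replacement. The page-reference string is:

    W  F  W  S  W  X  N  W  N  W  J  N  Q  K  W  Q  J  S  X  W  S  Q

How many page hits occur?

9

W → fault, frames (W)
F → fault, frames (W F)
W → hit
S → fault, frames (W F S)
W → hit
X → fault, frames (W F S X)
N → fault, evict W, frames (F S X N)
W → fault, evict F, frames (S X N W)
N → hit
W → hit
J → fault, evict S, frames (X N W J)
N → hit
Q → fault, evict X, frames (N W J Q)
K → fault, evict N, frames (W J Q K)
W → hit
Q → hit
J → hit
S → fault, evict W, frames (J Q K S)
X → fault, evict J, frames (Q K S X)
W → fault, evict Q, frames (K S X W)
S → hit
Q → fault, evict K, frames (S X W Q)
Hits: 9.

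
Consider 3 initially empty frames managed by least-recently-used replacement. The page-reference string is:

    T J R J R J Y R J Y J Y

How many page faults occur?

4

T -> miss, frames {T}
J -> miss, frames {T,J}
R -> miss, frames {T,J,R}
J -> hit
R -> hit
J -> hit
Y -> miss, evict T, frames {R,J,Y}
R -> hit
J -> hit
Y -> hit
J -> hit
Y -> hit
Page faults: 4.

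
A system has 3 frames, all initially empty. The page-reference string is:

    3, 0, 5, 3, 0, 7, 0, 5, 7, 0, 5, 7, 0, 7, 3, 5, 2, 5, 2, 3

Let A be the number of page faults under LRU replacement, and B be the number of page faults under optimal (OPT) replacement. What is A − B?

2

Under LRU: F F F . . F . F . . . . . . F F F . . . → 8 faults.
Under OPT: F F F . . F . . . . . . . . F . F . . . → 6 faults.
A − B = 8 − 6 = 2.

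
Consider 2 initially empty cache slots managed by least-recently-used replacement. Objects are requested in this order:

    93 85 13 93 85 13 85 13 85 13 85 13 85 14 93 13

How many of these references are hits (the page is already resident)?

7

93: fault, frames {93}
85: fault, frames {93,85}
13: fault, evict 93, frames {85,13}
93: fault, evict 85, frames {13,93}
85: fault, evict 13, frames {93,85}
13: fault, evict 93, frames {85,13}
85: hit
13: hit
85: hit
13: hit
85: hit
13: hit
85: hit
14: fault, evict 13, frames {85,14}
93: fault, evict 85, frames {14,93}
13: fault, evict 14, frames {93,13}
Hits: 7.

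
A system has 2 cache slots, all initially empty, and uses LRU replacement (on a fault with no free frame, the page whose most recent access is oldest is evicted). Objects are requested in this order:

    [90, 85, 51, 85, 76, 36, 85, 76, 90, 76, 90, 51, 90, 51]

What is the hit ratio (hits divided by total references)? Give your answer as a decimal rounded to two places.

0.36

90: miss, frames {90}
85: miss, frames {90,85}
51: miss, evict 90, frames {85,51}
85: hit
76: miss, evict 51, frames {85,76}
36: miss, evict 85, frames {76,36}
85: miss, evict 76, frames {36,85}
76: miss, evict 36, frames {85,76}
90: miss, evict 85, frames {76,90}
76: hit
90: hit
51: miss, evict 76, frames {90,51}
90: hit
51: hit
Hits: 5 of 14 references → 5/14 = 0.3571.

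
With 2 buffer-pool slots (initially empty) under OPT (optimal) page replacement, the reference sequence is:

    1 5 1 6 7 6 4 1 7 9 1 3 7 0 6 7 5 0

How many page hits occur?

1 → miss, frames {1}
5 → miss, frames {1,5}
1 → hit
6 → miss, evict 5, frames {1,6}
7 → miss, evict 1, frames {6,7}
6 → hit
4 → miss, evict 6, frames {7,4}
1 → miss, evict 4, frames {7,1}
7 → hit
9 → miss, evict 7, frames {1,9}
1 → hit
3 → miss, evict 9, frames {1,3}
7 → miss, evict 3, frames {1,7}
0 → miss, evict 1, frames {7,0}
6 → miss, evict 0, frames {7,6}
7 → hit
5 → miss, evict 6, frames {7,5}
0 → miss, evict 5, frames {7,0}
Hits: 5.

5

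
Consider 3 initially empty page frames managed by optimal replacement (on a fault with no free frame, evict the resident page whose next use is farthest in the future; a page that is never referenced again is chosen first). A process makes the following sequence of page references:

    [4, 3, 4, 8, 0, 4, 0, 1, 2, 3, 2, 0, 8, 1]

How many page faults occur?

8

4 → fault, frames (4)
3 → fault, frames (4 3)
4 → hit
8 → fault, frames (4 3 8)
0 → fault, evict 8, frames (4 3 0)
4 → hit
0 → hit
1 → fault, evict 4, frames (3 0 1)
2 → fault, evict 1, frames (3 0 2)
3 → hit
2 → hit
0 → hit
8 → fault, evict 2, frames (3 0 8)
1 → fault, evict 8, frames (3 0 1)
Page faults: 8.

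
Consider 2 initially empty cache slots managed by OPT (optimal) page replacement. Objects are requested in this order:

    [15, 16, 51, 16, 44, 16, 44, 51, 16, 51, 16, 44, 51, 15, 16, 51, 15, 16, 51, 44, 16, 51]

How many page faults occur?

15 -> miss, frames (15)
16 -> miss, frames (15 16)
51 -> miss, evict 15, frames (16 51)
16 -> hit
44 -> miss, evict 51, frames (16 44)
16 -> hit
44 -> hit
51 -> miss, evict 44, frames (16 51)
16 -> hit
51 -> hit
16 -> hit
44 -> miss, evict 16, frames (51 44)
51 -> hit
15 -> miss, evict 44, frames (51 15)
16 -> miss, evict 15, frames (51 16)
51 -> hit
15 -> miss, evict 51, frames (16 15)
16 -> hit
51 -> miss, evict 15, frames (16 51)
44 -> miss, evict 51, frames (16 44)
16 -> hit
51 -> miss, evict 44, frames (16 51)
Page faults: 12.

12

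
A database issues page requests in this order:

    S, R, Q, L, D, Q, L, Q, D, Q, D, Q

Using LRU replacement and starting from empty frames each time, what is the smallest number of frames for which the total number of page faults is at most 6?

f=1: 12 faults
f=2: 8 faults
f=3: 5 faults
f=4: 5 faults
f=5: 5 faults
Smallest f with faults ≤ 6 is 3.

3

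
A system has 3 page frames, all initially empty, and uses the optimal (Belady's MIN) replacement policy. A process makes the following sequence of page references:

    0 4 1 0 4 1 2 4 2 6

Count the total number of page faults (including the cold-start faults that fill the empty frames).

0: miss, frames (0)
4: miss, frames (0 4)
1: miss, frames (0 4 1)
0: hit
4: hit
1: hit
2: miss, evict 1, frames (0 4 2)
4: hit
2: hit
6: miss, evict 2, frames (0 4 6)
Page faults: 5.

5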